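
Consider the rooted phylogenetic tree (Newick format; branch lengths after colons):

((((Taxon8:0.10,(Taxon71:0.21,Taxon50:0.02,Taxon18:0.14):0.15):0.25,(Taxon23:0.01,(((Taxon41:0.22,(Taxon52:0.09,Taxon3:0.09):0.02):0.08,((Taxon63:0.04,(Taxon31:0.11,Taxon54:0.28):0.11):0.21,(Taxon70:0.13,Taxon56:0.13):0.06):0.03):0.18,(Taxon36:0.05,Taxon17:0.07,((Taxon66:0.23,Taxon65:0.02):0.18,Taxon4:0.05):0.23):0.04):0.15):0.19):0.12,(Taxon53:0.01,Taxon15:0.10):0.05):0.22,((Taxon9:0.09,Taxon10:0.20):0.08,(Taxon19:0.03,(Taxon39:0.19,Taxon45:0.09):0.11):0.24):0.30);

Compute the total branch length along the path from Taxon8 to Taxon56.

1.09

The path runs Taxon8 → … → MRCA → … → Taxon56; the MRCA is the node subtending ((Taxon8,(Taxon71,Taxon50,Taxon18)),(Taxon23,(((Taxon41,(Taxon52,Taxon3)),((Taxon63,(Taxon31,Taxon54)),(Taxon70,Taxon56))),(Taxon36,Taxon17,((Taxon66,Taxon65),Taxon4))))).
Branch lengths along that path: 0.10 + 0.25 + 0.19 + 0.15 + 0.18 + 0.03 + 0.06 + 0.13 = 1.09.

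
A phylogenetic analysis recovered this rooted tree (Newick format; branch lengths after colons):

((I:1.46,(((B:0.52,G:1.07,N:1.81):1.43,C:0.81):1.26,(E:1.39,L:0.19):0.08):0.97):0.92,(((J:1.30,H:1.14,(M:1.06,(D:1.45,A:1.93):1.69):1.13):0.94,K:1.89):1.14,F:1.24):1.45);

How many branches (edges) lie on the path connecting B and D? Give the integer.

The MRCA of B and D is the root of the tree.
From B up to that node: 5 branches. From D up to the same node: 6 branches. Total: 5 + 6 = 11.

11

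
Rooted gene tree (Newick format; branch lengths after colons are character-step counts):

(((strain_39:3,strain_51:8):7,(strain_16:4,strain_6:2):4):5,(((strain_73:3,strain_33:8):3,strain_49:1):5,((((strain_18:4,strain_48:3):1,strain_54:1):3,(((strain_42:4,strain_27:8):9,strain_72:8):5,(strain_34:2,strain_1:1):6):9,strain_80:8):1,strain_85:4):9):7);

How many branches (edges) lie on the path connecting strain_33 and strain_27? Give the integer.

9

The MRCA of strain_33 and strain_27 is the node subtending (((strain_73,strain_33),strain_49),((((strain_18,strain_48),strain_54),(((strain_42,strain_27),strain_72),(strain_34,strain_1)),strain_80),strain_85)).
From strain_33 up to that node: 3 branches. From strain_27 up to the same node: 6 branches. Total: 3 + 6 = 9.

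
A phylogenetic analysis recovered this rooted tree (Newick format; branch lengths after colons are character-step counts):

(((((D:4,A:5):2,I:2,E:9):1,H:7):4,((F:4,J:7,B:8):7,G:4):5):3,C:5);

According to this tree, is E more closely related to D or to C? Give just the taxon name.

D

The MRCA of E and D subtends ((D,A),I,E) (4 taxa).
The MRCA of E and C is the root, subtending the entire tree (10 taxa).
The first is nested inside the second, so E shares a more recent common ancestor with D.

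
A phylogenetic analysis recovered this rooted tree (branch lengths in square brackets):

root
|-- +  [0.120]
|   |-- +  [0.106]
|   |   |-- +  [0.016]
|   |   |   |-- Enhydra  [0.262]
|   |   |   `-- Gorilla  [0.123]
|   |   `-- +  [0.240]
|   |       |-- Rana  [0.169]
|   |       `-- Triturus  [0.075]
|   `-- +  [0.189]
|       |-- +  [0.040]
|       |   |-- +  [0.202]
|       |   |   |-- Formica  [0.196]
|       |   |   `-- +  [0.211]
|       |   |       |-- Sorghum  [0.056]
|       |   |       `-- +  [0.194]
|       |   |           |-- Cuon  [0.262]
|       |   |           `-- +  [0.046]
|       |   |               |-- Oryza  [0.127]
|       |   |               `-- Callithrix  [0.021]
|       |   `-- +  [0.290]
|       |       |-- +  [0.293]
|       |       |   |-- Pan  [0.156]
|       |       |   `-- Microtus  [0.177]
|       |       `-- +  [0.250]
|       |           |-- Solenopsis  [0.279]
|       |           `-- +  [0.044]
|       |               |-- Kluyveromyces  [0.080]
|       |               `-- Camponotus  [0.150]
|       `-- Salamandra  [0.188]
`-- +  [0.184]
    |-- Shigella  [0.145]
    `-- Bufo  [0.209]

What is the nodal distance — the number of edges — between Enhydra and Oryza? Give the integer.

The MRCA of Enhydra and Oryza is the node subtending (((Enhydra,Gorilla),(Rana,Triturus)),(((Formica,(Sorghum,(Cuon,(Oryza,Callithrix)))),((Pan,Microtus),(Solenopsis,(Kluyveromyces,Camponotus)))),Salamandra)).
From Enhydra up to that node: 3 branches. From Oryza up to the same node: 7 branches. Total: 3 + 7 = 10.

10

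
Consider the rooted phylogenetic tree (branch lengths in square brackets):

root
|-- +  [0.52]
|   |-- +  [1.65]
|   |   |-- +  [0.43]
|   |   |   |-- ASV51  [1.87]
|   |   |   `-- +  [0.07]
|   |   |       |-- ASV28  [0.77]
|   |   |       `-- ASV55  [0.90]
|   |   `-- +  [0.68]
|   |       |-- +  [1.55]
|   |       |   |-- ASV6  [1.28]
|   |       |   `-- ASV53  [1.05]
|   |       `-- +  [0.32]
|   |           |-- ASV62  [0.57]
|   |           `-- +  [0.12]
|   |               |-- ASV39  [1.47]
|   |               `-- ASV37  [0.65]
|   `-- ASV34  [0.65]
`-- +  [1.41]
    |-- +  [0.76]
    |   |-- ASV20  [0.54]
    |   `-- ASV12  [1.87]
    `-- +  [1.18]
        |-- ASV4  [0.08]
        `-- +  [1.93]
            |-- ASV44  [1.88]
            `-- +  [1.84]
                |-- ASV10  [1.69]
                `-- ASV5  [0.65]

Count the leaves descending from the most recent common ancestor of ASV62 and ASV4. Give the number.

The MRCA of ASV62 and ASV4 is the root, so the clade is the entire tree.
That clade contains 15 terminal taxa: ASV10, ASV12, ASV20, ASV28, ASV34, ASV37, ASV39, ASV4, ASV44, ASV5, ASV51, ASV53, ASV55, ASV6, ASV62.

15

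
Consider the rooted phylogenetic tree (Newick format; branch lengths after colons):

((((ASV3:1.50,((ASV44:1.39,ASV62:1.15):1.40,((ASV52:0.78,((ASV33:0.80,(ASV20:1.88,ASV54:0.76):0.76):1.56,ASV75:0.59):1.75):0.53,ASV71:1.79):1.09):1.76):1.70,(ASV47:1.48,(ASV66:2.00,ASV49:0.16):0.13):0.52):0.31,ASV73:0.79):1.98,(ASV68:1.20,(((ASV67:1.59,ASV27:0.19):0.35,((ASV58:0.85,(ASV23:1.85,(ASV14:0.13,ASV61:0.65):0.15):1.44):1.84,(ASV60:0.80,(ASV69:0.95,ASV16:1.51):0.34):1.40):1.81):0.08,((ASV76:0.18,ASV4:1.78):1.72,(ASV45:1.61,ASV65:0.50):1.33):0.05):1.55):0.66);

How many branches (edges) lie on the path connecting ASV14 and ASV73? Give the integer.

The MRCA of ASV14 and ASV73 is the root of the tree.
From ASV14 up to that node: 8 branches. From ASV73 up to the same node: 2 branches. Total: 8 + 2 = 10.

10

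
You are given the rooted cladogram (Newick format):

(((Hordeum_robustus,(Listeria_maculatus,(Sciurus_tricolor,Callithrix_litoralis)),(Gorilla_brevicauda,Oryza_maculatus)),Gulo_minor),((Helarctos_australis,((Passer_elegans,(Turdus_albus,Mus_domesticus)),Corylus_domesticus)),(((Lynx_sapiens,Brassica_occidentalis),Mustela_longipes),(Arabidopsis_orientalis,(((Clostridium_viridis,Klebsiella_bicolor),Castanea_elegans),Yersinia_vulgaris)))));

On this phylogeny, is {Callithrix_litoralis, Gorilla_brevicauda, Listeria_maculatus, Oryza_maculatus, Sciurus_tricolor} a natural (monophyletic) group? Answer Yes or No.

The MRCA of the listed taxa subtends (Hordeum_robustus,(Listeria_maculatus,(Sciurus_tricolor,Callithrix_litoralis)),(Gorilla_brevicauda,Oryza_maculatus)).
That clade also contains Hordeum_robustus, which is not in the proposed group, so the group is not monophyletic.

No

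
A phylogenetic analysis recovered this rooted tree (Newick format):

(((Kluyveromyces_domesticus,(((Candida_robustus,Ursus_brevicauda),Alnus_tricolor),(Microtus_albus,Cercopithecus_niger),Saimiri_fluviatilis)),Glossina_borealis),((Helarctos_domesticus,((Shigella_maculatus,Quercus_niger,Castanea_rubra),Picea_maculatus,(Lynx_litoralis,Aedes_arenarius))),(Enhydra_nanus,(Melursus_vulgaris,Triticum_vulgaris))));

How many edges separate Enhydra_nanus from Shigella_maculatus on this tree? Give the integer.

6

The MRCA of Enhydra_nanus and Shigella_maculatus is the node subtending ((Helarctos_domesticus,((Shigella_maculatus,Quercus_niger,Castanea_rubra),Picea_maculatus,(Lynx_litoralis,Aedes_arenarius))),(Enhydra_nanus,(Melursus_vulgaris,Triticum_vulgaris))).
From Enhydra_nanus up to that node: 2 branches. From Shigella_maculatus up to the same node: 4 branches. Total: 2 + 4 = 6.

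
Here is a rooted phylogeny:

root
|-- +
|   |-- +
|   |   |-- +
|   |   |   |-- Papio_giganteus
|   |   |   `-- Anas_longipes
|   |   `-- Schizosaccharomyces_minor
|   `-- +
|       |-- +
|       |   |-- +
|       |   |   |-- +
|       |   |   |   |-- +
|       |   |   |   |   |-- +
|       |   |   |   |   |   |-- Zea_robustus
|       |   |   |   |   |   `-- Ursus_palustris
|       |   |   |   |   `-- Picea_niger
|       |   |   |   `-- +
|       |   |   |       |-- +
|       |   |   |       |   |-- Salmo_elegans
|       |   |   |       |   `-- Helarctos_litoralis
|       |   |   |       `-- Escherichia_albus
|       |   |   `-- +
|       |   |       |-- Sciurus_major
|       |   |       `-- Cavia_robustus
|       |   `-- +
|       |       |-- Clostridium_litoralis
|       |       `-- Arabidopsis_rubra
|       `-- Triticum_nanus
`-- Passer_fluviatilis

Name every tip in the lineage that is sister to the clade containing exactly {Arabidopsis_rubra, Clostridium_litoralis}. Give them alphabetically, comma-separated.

Cavia_robustus, Escherichia_albus, Helarctos_litoralis, Picea_niger, Salmo_elegans, Sciurus_major, Ursus_palustris, Zea_robustus

The clade containing exactly {Arabidopsis_rubra, Clostridium_litoralis} attaches to the tree at the node subtending (((((Zea_robustus,Ursus_palustris),Picea_niger),((Salmo_elegans,Helarctos_litoralis),Escherichia_albus)),(Sciurus_major,Cavia_robustus)),(Clostridium_litoralis,Arabidopsis_rubra)).
The other lineage descending from that same node — the sister group — is ((((Zea_robustus,Ursus_palustris),Picea_niger),((Salmo_elegans,Helarctos_litoralis),Escherichia_albus)),(Sciurus_major,Cavia_robustus)); its 8 tips in alphabetical order are the answer.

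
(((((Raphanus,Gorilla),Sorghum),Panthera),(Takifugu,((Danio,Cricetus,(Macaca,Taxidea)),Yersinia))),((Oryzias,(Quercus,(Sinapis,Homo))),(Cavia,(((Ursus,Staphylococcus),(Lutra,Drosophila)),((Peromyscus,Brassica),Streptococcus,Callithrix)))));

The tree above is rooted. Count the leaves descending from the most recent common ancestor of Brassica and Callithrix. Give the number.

4

The MRCA of Brassica and Callithrix is the node subtending ((Peromyscus,Brassica),Streptococcus,Callithrix).
That clade contains 4 terminal taxa: Brassica, Callithrix, Peromyscus, Streptococcus.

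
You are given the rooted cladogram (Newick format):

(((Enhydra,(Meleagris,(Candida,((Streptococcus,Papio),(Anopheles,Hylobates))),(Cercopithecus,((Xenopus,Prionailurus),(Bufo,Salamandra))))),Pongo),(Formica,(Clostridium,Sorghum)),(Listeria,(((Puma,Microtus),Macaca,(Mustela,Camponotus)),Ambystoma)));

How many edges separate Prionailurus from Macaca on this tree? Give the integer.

11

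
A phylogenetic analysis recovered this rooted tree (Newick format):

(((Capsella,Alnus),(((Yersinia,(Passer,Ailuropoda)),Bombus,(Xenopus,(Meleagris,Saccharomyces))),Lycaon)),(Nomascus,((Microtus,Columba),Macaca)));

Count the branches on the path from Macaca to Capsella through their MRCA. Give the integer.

6

The MRCA of Macaca and Capsella is the root of the tree.
From Macaca up to that node: 3 branches. From Capsella up to the same node: 3 branches. Total: 3 + 3 = 6.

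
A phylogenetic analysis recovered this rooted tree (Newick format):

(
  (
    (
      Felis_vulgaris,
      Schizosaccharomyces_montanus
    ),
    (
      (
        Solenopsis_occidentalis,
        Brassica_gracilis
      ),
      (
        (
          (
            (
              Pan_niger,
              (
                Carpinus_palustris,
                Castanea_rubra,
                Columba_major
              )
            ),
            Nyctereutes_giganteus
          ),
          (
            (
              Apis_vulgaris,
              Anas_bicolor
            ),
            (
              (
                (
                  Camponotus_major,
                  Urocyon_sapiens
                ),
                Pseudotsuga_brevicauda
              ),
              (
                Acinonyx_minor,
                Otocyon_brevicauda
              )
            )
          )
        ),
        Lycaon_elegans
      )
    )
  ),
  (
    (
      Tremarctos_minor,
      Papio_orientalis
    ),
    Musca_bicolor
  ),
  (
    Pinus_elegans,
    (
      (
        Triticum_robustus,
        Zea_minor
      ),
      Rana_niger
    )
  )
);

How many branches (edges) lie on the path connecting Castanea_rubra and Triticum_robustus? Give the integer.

12

The MRCA of Castanea_rubra and Triticum_robustus is the root of the tree.
From Castanea_rubra up to that node: 8 branches. From Triticum_robustus up to the same node: 4 branches. Total: 8 + 4 = 12.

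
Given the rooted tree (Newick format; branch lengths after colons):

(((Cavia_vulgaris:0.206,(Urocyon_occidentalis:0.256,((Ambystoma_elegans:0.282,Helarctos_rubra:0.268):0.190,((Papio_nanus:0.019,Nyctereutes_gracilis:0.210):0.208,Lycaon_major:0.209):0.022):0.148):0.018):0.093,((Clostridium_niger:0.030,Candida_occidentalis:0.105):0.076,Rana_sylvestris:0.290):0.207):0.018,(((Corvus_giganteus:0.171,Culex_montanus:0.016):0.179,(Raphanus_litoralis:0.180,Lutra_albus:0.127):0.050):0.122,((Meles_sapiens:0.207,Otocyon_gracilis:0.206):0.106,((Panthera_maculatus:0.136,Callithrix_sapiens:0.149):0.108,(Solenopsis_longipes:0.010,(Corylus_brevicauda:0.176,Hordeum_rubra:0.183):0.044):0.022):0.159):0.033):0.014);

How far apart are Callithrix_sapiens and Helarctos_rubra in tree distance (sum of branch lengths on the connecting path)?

The path runs Callithrix_sapiens → … → MRCA → … → Helarctos_rubra; the MRCA is the root of the tree.
Branch lengths along that path: 0.149 + 0.108 + 0.159 + 0.033 + 0.014 + 0.018 + 0.093 + 0.018 + 0.148 + 0.190 + 0.268 = 1.198.

1.198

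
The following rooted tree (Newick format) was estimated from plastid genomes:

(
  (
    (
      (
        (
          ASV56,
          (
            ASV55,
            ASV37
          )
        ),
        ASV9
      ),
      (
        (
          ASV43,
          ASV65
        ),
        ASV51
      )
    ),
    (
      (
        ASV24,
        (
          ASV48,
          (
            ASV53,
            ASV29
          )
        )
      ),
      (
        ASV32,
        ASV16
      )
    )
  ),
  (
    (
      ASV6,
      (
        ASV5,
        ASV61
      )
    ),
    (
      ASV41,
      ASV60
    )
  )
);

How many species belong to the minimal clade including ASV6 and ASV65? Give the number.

The MRCA of ASV6 and ASV65 is the root, so the clade is the entire tree.
That clade contains 18 terminal taxa: ASV16, ASV24, ASV29, ASV32, ASV37, ASV41, ASV43, ASV48, ASV5, ASV51, ASV53, ASV55, ASV56, ASV6, ASV60, ASV61, ASV65, ASV9.

18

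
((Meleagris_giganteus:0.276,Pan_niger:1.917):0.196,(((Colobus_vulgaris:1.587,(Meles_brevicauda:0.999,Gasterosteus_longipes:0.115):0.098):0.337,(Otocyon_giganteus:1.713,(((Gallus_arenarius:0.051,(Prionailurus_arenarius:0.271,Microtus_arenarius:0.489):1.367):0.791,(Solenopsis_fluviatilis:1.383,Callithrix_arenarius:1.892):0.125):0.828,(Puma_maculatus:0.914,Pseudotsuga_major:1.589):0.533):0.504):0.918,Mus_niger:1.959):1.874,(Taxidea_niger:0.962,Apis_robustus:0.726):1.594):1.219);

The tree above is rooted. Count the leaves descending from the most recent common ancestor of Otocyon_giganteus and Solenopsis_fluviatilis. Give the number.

The MRCA of Otocyon_giganteus and Solenopsis_fluviatilis is the node subtending (Otocyon_giganteus,(((Gallus_arenarius,(Prionailurus_arenarius,Microtus_arenarius)),(Solenopsis_fluviatilis,Callithrix_arenarius)),(Puma_maculatus,Pseudotsuga_major))).
That clade contains 8 terminal taxa: Callithrix_arenarius, Gallus_arenarius, Microtus_arenarius, Otocyon_giganteus, Prionailurus_arenarius, Pseudotsuga_major, Puma_maculatus, Solenopsis_fluviatilis.

8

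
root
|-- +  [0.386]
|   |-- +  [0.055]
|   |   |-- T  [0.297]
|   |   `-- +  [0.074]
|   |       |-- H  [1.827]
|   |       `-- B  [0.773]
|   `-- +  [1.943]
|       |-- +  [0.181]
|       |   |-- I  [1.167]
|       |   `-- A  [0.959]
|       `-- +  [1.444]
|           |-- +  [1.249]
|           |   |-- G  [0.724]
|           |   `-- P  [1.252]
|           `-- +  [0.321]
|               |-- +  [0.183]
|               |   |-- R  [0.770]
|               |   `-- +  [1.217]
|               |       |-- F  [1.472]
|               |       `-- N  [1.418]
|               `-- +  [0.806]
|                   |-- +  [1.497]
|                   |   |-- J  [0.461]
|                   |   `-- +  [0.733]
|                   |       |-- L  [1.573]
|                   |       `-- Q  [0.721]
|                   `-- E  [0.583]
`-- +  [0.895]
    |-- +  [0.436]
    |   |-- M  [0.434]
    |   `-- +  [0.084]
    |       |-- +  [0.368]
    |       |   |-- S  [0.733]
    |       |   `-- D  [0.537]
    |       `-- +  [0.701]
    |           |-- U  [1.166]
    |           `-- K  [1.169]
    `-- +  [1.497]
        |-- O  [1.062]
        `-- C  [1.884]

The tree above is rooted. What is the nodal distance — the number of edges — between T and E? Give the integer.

7

The MRCA of T and E is the node subtending ((T,(H,B)),((I,A),((G,P),((R,(F,N)),((J,(L,Q)),E))))).
From T up to that node: 2 branches. From E up to the same node: 5 branches. Total: 2 + 5 = 7.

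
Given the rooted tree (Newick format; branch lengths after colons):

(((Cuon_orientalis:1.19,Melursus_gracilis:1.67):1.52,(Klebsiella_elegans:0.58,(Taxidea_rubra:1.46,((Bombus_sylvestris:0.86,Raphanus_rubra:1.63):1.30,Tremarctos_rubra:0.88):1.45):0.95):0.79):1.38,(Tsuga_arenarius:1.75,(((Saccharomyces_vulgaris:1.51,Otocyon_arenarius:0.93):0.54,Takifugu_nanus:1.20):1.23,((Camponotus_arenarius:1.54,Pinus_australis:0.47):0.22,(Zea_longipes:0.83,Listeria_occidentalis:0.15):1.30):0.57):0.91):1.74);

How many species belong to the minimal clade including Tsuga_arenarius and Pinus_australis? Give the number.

8

The MRCA of Tsuga_arenarius and Pinus_australis is the node subtending (Tsuga_arenarius,(((Saccharomyces_vulgaris,Otocyon_arenarius),Takifugu_nanus),((Camponotus_arenarius,Pinus_australis),(Zea_longipes,Listeria_occidentalis)))).
That clade contains 8 terminal taxa: Camponotus_arenarius, Listeria_occidentalis, Otocyon_arenarius, Pinus_australis, Saccharomyces_vulgaris, Takifugu_nanus, Tsuga_arenarius, Zea_longipes.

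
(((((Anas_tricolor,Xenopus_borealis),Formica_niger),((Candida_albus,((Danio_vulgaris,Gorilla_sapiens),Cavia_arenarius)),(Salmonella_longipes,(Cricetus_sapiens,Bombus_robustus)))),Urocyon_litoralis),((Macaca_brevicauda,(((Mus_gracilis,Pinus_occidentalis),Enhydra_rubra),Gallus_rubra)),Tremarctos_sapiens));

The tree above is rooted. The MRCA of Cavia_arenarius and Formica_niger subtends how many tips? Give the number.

10

The MRCA of Cavia_arenarius and Formica_niger is the node subtending (((Anas_tricolor,Xenopus_borealis),Formica_niger),((Candida_albus,((Danio_vulgaris,Gorilla_sapiens),Cavia_arenarius)),(Salmonella_longipes,(Cricetus_sapiens,Bombus_robustus)))).
That clade contains 10 terminal taxa: Anas_tricolor, Bombus_robustus, Candida_albus, Cavia_arenarius, Cricetus_sapiens, Danio_vulgaris, Formica_niger, Gorilla_sapiens, Salmonella_longipes, Xenopus_borealis.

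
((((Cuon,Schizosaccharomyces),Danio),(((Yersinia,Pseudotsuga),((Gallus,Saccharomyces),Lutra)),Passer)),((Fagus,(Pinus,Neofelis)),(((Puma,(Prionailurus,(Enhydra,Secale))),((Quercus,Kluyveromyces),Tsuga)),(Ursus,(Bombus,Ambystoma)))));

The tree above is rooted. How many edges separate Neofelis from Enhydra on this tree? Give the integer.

9

The MRCA of Neofelis and Enhydra is the node subtending ((Fagus,(Pinus,Neofelis)),(((Puma,(Prionailurus,(Enhydra,Secale))),((Quercus,Kluyveromyces),Tsuga)),(Ursus,(Bombus,Ambystoma)))).
From Neofelis up to that node: 3 branches. From Enhydra up to the same node: 6 branches. Total: 3 + 6 = 9.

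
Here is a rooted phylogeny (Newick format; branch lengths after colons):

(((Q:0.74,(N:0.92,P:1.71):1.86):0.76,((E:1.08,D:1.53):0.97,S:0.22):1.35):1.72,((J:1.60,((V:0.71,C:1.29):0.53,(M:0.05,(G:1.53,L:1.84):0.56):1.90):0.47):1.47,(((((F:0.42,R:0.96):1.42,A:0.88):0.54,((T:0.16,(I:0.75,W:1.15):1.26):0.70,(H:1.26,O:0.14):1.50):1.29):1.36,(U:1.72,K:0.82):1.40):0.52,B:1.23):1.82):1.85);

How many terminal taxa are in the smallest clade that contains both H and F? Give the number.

The MRCA of H and F is the node subtending (((F,R),A),((T,(I,W)),(H,O))).
That clade contains 8 terminal taxa: A, F, H, I, O, R, T, W.

8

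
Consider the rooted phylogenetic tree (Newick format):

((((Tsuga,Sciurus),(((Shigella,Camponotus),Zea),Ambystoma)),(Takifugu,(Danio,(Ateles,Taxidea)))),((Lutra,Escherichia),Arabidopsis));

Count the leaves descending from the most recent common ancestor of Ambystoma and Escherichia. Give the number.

13

The MRCA of Ambystoma and Escherichia is the root, so the clade is the entire tree.
That clade contains 13 terminal taxa: Ambystoma, Arabidopsis, Ateles, Camponotus, Danio, Escherichia, Lutra, Sciurus, Shigella, Takifugu, Taxidea, Tsuga, Zea.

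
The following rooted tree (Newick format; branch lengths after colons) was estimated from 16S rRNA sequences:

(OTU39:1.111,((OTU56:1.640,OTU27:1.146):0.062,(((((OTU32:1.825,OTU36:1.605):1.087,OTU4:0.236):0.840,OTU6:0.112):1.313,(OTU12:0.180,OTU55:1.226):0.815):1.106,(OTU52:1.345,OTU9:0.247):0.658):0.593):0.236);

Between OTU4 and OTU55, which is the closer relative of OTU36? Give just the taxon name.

OTU4

The MRCA of OTU36 and OTU4 subtends ((OTU32,OTU36),OTU4) (3 taxa).
The MRCA of OTU36 and OTU55 subtends ((((OTU32,OTU36),OTU4),OTU6),(OTU12,OTU55)) (6 taxa).
The first is nested inside the second, so OTU36 shares a more recent common ancestor with OTU4.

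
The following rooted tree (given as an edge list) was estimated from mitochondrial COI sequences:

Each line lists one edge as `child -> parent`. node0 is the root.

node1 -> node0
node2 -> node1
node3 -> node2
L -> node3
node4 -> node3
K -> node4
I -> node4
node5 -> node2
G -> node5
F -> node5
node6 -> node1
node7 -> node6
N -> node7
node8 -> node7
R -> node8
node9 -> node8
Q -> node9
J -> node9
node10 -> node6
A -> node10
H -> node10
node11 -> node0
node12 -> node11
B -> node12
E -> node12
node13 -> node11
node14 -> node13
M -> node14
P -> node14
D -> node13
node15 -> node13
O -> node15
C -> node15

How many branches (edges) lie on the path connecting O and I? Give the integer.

9

The MRCA of O and I is the root of the tree.
From O up to that node: 4 branches. From I up to the same node: 5 branches. Total: 4 + 5 = 9.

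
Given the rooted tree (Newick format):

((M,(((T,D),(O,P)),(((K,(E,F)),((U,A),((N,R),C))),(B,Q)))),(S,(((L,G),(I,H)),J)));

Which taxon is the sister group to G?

G attaches to the tree at the node subtending (L,G).
The other lineage descending from that same node — the sister group — is the single tip L.

L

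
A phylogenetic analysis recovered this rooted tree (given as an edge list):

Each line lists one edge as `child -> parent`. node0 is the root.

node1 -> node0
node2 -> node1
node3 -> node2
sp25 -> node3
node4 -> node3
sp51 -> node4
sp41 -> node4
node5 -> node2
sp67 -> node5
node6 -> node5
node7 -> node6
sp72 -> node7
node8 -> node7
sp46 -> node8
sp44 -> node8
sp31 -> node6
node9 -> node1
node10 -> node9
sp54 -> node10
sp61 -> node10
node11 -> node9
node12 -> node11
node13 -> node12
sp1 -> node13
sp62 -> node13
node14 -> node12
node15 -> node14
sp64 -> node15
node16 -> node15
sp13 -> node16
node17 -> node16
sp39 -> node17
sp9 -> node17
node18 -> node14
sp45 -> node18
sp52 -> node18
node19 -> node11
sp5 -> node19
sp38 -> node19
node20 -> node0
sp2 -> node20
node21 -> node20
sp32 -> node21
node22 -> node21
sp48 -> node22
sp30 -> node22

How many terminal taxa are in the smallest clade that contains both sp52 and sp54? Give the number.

12

The MRCA of sp52 and sp54 is the node subtending ((sp54,sp61),(((sp1,sp62),((sp64,(sp13,(sp39,sp9))),(sp45,sp52))),(sp5,sp38))).
That clade contains 12 terminal taxa: sp1, sp13, sp38, sp39, sp45, sp5, sp52, sp54, sp61, sp62, sp64, sp9.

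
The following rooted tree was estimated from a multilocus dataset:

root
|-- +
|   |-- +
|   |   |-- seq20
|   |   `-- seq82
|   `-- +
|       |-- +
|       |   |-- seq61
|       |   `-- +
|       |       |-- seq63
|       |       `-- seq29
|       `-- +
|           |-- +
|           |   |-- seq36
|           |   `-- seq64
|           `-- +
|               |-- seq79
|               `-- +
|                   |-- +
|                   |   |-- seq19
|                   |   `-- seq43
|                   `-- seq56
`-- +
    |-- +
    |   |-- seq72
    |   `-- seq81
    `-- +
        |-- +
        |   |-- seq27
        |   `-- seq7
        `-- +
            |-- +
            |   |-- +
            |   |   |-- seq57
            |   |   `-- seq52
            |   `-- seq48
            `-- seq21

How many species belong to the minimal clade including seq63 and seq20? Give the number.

11

The MRCA of seq63 and seq20 is the node subtending ((seq20,seq82),((seq61,(seq63,seq29)),((seq36,seq64),(seq79,((seq19,seq43),seq56))))).
That clade contains 11 terminal taxa: seq19, seq20, seq29, seq36, seq43, seq56, seq61, seq63, seq64, seq79, seq82.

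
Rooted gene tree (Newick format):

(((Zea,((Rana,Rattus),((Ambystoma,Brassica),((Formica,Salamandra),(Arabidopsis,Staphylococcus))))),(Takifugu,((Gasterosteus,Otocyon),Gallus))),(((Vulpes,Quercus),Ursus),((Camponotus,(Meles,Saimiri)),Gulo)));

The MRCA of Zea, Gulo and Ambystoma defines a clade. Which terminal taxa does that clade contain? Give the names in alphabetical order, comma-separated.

Ambystoma, Arabidopsis, Brassica, Camponotus, Formica, Gallus, Gasterosteus, Gulo, Meles, Otocyon, Quercus, Rana, Rattus, Saimiri, Salamandra, Staphylococcus, Takifugu, Ursus, Vulpes, Zea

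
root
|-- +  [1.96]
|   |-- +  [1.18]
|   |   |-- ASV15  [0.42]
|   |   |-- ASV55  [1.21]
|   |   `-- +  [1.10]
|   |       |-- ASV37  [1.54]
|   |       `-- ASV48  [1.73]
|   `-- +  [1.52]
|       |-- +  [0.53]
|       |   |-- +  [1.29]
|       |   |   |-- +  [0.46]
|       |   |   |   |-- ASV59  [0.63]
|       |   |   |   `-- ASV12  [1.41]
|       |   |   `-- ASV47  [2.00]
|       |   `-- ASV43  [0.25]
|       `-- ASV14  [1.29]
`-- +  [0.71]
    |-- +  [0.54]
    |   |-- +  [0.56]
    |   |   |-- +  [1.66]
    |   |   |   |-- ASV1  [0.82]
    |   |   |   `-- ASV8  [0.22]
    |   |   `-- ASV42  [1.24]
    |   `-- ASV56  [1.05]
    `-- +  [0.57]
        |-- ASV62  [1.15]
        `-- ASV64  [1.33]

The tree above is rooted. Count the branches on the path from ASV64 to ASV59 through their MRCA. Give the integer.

9

The MRCA of ASV64 and ASV59 is the root of the tree.
From ASV64 up to that node: 3 branches. From ASV59 up to the same node: 6 branches. Total: 3 + 6 = 9.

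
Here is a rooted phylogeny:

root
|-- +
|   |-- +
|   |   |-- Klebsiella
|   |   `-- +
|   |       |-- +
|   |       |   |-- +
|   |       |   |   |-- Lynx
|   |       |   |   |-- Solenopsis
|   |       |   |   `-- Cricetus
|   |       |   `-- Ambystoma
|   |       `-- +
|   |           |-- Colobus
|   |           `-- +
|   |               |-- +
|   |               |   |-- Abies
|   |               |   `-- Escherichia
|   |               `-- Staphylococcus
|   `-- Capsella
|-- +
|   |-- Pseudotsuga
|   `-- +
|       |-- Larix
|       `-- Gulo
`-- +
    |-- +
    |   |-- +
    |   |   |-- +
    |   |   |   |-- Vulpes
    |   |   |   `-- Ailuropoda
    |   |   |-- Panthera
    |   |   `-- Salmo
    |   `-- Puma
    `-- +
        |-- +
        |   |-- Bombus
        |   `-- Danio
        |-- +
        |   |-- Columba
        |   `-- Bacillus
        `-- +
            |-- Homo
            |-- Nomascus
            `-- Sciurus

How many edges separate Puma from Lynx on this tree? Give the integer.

9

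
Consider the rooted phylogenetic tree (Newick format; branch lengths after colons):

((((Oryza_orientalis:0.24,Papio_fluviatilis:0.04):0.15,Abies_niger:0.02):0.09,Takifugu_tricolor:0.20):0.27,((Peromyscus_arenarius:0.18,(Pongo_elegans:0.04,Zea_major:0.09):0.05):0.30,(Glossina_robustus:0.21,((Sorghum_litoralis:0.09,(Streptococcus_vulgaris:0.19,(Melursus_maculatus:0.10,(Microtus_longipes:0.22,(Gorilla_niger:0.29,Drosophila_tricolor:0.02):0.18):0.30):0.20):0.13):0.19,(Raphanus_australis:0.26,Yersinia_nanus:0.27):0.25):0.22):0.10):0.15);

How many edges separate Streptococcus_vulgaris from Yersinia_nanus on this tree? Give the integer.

The MRCA of Streptococcus_vulgaris and Yersinia_nanus is the node subtending ((Sorghum_litoralis,(Streptococcus_vulgaris,(Melursus_maculatus,(Microtus_longipes,(Gorilla_niger,Drosophila_tricolor))))),(Raphanus_australis,Yersinia_nanus)).
From Streptococcus_vulgaris up to that node: 3 branches. From Yersinia_nanus up to the same node: 2 branches. Total: 3 + 2 = 5.

5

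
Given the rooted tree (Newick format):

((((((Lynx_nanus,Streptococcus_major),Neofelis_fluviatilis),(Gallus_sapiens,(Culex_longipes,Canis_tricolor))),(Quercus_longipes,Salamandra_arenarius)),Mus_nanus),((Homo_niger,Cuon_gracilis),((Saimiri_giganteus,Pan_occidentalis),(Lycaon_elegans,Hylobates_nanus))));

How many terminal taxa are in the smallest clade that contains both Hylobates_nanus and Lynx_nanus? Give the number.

The MRCA of Hylobates_nanus and Lynx_nanus is the root, so the clade is the entire tree.
That clade contains 15 terminal taxa: Canis_tricolor, Culex_longipes, Cuon_gracilis, Gallus_sapiens, Homo_niger, Hylobates_nanus, Lycaon_elegans, Lynx_nanus, Mus_nanus, Neofelis_fluviatilis, Pan_occidentalis, Quercus_longipes, Saimiri_giganteus, Salamandra_arenarius, Streptococcus_major.

15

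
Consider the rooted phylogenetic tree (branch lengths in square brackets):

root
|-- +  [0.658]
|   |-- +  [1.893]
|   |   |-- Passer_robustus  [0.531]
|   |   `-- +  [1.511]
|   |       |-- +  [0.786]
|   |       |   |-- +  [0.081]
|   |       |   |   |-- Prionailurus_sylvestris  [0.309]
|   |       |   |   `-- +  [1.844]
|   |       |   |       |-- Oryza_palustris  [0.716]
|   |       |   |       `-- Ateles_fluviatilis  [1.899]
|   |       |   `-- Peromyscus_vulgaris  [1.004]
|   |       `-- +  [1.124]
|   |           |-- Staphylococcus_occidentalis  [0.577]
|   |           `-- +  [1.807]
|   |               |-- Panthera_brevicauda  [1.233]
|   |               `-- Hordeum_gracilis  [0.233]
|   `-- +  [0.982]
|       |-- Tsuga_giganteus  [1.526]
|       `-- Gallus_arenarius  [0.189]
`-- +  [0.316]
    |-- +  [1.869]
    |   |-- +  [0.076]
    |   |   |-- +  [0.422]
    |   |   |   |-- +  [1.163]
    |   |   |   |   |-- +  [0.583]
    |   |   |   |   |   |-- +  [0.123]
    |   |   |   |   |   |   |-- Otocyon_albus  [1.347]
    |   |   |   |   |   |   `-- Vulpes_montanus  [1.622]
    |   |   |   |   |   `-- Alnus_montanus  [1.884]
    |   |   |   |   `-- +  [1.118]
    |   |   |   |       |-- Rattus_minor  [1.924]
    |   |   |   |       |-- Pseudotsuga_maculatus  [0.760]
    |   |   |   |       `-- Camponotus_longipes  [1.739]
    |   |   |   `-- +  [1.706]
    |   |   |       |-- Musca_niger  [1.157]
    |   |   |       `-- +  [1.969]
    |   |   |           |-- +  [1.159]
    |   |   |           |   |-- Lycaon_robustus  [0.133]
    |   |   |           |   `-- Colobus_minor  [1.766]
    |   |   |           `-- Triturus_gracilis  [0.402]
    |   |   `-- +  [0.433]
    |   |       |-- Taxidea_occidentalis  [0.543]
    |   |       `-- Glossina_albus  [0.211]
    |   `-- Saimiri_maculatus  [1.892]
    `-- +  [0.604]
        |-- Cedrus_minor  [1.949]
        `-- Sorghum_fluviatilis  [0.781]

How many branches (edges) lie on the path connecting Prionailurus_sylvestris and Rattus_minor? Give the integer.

13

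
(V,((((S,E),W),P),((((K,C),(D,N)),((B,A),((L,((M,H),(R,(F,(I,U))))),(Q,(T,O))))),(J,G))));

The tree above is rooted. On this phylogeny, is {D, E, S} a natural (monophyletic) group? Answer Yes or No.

The MRCA of the listed taxa subtends ((((S,E),W),P),((((K,C),(D,N)),((B,A),((L,((M,H),(R,(F,(I,U))))),(Q,(T,O))))),(J,G))).
That clade also contains A, B, C, F, G, H, I, J, K, L, M, N, O, P, Q, R, T, U, W, which are not in the proposed group, so the group is not monophyletic.

No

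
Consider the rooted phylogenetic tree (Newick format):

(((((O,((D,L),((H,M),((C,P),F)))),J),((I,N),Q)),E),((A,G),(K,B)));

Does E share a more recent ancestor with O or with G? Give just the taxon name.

The MRCA of E and O subtends ((((O,((D,L),((H,M),((C,P),F)))),J),((I,N),Q)),E) (13 taxa).
The MRCA of E and G is the root, subtending the entire tree (17 taxa).
The first is nested inside the second, so E shares a more recent common ancestor with O.

O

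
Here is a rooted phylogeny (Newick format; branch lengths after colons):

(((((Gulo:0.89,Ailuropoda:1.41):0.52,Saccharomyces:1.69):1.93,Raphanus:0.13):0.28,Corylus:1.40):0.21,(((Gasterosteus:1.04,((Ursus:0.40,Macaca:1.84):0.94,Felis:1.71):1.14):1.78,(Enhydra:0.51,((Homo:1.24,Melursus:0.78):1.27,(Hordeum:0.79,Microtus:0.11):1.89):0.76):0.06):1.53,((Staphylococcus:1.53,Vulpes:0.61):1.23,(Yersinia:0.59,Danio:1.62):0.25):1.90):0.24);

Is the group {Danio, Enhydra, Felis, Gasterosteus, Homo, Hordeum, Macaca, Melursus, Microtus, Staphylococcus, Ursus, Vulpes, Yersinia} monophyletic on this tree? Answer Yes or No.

Yes

The most recent common ancestor of these taxa subtends (((Gasterosteus,((Ursus,Macaca),Felis)),(Enhydra,((Homo,Melursus),(Hordeum,Microtus)))),((Staphylococcus,Vulpes),(Yersinia,Danio))).
That clade has exactly 13 tips — every listed taxon and nothing else — so the group is monophyletic.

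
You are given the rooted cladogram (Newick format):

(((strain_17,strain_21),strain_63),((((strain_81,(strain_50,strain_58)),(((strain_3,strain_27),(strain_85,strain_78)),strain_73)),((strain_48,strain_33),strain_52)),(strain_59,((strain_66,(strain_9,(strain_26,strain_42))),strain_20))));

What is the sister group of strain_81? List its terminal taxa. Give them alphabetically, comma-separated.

strain_81 attaches to the tree at the node subtending (strain_81,(strain_50,strain_58)).
The other lineage descending from that same node — the sister group — is (strain_50,strain_58); its 2 tips in alphabetical order are the answer.

strain_50, strain_58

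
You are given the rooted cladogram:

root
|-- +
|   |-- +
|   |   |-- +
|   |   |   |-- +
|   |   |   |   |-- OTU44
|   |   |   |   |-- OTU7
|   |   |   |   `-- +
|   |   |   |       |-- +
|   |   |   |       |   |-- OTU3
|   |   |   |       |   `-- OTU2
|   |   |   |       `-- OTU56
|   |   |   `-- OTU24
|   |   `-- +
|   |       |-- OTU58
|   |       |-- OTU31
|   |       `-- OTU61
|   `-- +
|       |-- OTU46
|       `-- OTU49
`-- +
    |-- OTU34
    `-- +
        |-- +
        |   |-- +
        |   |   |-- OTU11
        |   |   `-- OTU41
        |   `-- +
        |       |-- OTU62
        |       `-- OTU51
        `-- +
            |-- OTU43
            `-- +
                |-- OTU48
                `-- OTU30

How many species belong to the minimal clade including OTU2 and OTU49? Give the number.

11

The MRCA of OTU2 and OTU49 is the node subtending ((((OTU44,OTU7,((OTU3,OTU2),OTU56)),OTU24),(OTU58,OTU31,OTU61)),(OTU46,OTU49)).
That clade contains 11 terminal taxa: OTU2, OTU24, OTU3, OTU31, OTU44, OTU46, OTU49, OTU56, OTU58, OTU61, OTU7.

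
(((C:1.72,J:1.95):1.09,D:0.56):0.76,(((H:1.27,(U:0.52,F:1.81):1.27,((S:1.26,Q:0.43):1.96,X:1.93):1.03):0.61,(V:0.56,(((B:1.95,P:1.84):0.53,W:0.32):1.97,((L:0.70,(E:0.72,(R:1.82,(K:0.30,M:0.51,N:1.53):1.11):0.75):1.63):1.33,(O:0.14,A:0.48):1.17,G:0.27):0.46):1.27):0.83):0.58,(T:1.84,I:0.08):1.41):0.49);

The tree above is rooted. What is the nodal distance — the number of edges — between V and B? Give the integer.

5

The MRCA of V and B is the node subtending (V,(((B,P),W),((L,(E,(R,(K,M,N)))),(O,A),G))).
From V up to that node: 1 branch. From B up to the same node: 4 branches. Total: 1 + 4 = 5.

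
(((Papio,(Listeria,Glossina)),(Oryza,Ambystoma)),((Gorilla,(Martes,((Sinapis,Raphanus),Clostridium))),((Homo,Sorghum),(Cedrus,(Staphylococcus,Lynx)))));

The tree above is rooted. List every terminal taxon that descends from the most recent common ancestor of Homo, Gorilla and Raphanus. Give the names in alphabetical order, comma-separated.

Tracing Homo: it sits inside (Homo,Sorghum).
Tracing Gorilla: it sits inside (Gorilla,(Martes,((Sinapis,Raphanus),Clostridium))).
Tracing Raphanus: it sits inside (Sinapis,Raphanus).
The smallest clade enclosing all 3 is ((Gorilla,(Martes,((Sinapis,Raphanus),Clostridium))),((Homo,Sorghum),(Cedrus,(Staphylococcus,Lynx)))); the answer is its 10 terminal taxa in alphabetical order.

Cedrus, Clostridium, Gorilla, Homo, Lynx, Martes, Raphanus, Sinapis, Sorghum, Staphylococcus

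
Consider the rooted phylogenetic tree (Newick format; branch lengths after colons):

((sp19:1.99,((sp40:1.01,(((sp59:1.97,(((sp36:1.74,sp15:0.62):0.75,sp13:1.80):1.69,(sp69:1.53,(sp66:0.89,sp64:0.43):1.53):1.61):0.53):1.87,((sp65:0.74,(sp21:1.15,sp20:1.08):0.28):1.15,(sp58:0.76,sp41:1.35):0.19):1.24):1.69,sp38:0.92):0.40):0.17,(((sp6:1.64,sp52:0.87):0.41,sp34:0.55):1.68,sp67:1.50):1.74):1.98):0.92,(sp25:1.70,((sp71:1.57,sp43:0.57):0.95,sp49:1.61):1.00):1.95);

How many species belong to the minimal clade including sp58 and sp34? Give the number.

18

The MRCA of sp58 and sp34 is the node subtending ((sp40,(((sp59,(((sp36,sp15),sp13),(sp69,(sp66,sp64)))),((sp65,(sp21,sp20)),(sp58,sp41))),sp38)),(((sp6,sp52),sp34),sp67)).
That clade contains 18 terminal taxa: sp13, sp15, sp20, sp21, sp34, sp36, sp38, sp40, sp41, sp52, sp58, sp59, sp6, sp64, sp65, sp66, sp67, sp69.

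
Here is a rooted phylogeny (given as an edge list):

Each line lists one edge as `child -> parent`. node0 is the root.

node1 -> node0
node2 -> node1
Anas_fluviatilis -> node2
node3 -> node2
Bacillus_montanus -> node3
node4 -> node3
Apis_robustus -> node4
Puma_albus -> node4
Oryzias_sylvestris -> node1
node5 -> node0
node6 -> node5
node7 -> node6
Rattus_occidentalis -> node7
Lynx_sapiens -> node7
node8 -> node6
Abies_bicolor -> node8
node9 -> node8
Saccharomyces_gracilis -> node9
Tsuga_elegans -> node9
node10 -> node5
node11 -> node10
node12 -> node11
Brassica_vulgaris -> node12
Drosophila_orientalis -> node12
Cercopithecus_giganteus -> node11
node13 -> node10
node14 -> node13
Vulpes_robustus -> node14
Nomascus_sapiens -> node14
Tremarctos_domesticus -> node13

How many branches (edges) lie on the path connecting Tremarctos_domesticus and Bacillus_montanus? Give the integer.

8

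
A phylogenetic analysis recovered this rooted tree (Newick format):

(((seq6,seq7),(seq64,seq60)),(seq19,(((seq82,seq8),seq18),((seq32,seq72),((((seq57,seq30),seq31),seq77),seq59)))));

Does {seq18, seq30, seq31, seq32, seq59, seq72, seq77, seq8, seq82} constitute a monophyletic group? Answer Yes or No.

The MRCA of the listed taxa subtends (((seq82,seq8),seq18),((seq32,seq72),((((seq57,seq30),seq31),seq77),seq59))).
That clade also contains seq57, which is not in the proposed group, so the group is not monophyletic.

No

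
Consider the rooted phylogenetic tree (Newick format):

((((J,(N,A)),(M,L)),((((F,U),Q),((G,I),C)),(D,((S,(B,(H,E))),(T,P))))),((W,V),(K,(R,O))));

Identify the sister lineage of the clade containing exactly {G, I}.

The clade containing exactly {G, I} attaches to the tree at the node subtending ((G,I),C).
The other lineage descending from that same node — the sister group — is the single tip C.

C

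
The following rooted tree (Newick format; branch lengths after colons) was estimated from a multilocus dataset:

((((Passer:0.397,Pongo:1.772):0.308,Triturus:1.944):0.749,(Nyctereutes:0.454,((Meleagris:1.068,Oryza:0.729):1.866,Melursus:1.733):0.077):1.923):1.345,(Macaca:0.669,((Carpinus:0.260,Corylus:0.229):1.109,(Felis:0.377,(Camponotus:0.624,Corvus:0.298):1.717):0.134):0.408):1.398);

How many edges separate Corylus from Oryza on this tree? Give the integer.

The MRCA of Corylus and Oryza is the root of the tree.
From Corylus up to that node: 4 branches. From Oryza up to the same node: 5 branches. Total: 4 + 5 = 9.

9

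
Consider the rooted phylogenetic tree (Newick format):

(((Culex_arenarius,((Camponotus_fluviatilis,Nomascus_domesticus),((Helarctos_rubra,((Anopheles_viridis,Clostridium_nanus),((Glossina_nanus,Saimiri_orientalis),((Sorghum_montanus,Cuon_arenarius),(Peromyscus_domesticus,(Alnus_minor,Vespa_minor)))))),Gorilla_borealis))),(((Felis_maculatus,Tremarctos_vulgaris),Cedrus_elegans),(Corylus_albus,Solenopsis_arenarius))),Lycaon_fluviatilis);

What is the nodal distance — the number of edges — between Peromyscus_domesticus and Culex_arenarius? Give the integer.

The MRCA of Peromyscus_domesticus and Culex_arenarius is the node subtending (Culex_arenarius,((Camponotus_fluviatilis,Nomascus_domesticus),((Helarctos_rubra,((Anopheles_viridis,Clostridium_nanus),((Glossina_nanus,Saimiri_orientalis),((Sorghum_montanus,Cuon_arenarius),(Peromyscus_domesticus,(Alnus_minor,Vespa_minor)))))),Gorilla_borealis))).
From Peromyscus_domesticus up to that node: 8 branches. From Culex_arenarius up to the same node: 1 branch. Total: 8 + 1 = 9.

9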